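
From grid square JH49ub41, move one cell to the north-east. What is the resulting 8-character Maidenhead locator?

JH49ub52

Longitude extended square 4; +1 → 5.
Latitude extended square 1; +1 → 2.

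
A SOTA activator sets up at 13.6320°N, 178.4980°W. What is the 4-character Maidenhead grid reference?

AK03

Offset from 180°W / 90°S: lon 1.50°, lat 103.63°.
Field: lon ⌊1.50/20⌋ = 0 → A; lat ⌊103.63/10⌋ = 10 → K.
Square: lon ⌊1.50/2⌋ = 0; lat ⌊3.63/1⌋ = 3.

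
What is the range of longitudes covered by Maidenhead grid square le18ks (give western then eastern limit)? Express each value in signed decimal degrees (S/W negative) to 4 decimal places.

42.8333, 42.9167

Field L=11, E=4: +11·20° lon, +4·10° lat → SW at lon 40°, lat -50°.
Square 1, 8: +1·2° lon, +8·1° lat → SW at lon 42°, lat -42°.
Subsquare k=10, s=18: +10·0.0833333° lon, +18·0.0416667° lat → SW at lon 42.8333°, lat -41.25°.
Cell spans 0.0833333° lon × 0.0416667° lat.
west 42.8333, east 42.9167.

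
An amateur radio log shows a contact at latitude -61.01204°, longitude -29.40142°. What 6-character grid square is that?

HC58hx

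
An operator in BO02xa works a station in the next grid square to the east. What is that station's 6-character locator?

Longitude subsquare x = 23; +1 → 24, wraps to 0 = a, carry into square.
Longitude square 0; +1 → 1.
The latitude characters are unchanged.

BO12aa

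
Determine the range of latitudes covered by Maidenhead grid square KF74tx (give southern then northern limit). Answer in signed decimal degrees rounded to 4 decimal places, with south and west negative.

Field K=10, F=5: +10·20° lon, +5·10° lat → SW at lon 20°, lat -40°.
Square 7, 4: +7·2° lon, +4·1° lat → SW at lon 34°, lat -36°.
Subsquare t=19, x=23: +19·0.0833333° lon, +23·0.0416667° lat → SW at lon 35.5833°, lat -35.0417°.
Cell spans 0.0833333° lon × 0.0416667° lat.
south -35.0417, north -35.0000.

-35.0417, -35.0000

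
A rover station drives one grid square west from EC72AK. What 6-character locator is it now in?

EC62xk

Longitude subsquare a = 0; −1 → -1, wraps to 23 = x, carry into square.
Longitude square 7; −1 → 6.
The latitude characters are unchanged.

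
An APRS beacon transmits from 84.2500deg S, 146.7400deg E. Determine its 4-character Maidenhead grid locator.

QA35

Add 180° to longitude and 90° to latitude: 326.74, 5.75.
Field (20°×10°, letters A–R): 326.74/20 → 16 → Q, 5.75/10 → 0 → A; chars QA.
Square (2°×1°, digits 0–9): 6.74/2 → 3, 5.75/1 → 5; chars 35.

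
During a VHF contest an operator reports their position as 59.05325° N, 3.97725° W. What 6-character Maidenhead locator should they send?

IO89ab

Offset from 180°W / 90°S: lon 176.0228°, lat 149.0532°.
Field: lon ⌊176.0228/20⌋ = 8 → I; lat ⌊149.0532/10⌋ = 14 → O.
Square: lon ⌊16.0228/2⌋ = 8; lat ⌊9.0532/1⌋ = 9.
Subsquare: lon ⌊0.0228/0.0833333⌋ = 0 → a; lat ⌊0.0532/0.0416667⌋ = 1 → b.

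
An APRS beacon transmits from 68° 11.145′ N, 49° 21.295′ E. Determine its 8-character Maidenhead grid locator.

LP48qe24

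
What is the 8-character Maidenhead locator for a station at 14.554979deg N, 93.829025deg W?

EK34cn03

Shift to the Maidenhead origin (180°W, 90°S): lon 86.17097, lat 104.55498.
Field: 86.17097/20 → 4 → E, 104.55498/10 → 10 → K; chars EK.
Square: 6.17097/2 → 3, 4.55498/1 → 4; chars 34.
Subsquare: 0.17097/0.0833333 → 2 → c, 0.55498/0.0416667 → 13 → n; chars cn.
Extended square: 0.00431/0.00833333 → 0, 0.01331/0.00416667 → 3; chars 03.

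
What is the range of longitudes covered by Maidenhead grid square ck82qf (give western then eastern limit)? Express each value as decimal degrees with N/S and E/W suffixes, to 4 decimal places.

122.6667° W, 122.5833° W

Field C=2, K=10: +2·20° lon, +10·10° lat → SW at lon -140°, lat 10°.
Square 8, 2: +8·2° lon, +2·1° lat → SW at lon -124°, lat 12°.
Subsquare q=16, f=5: +16·0.0833333° lon, +5·0.0416667° lat → SW at lon -122.667°, lat 12.2083°.
Cell spans 0.0833333° lon × 0.0416667° lat.
west 122.6667° W, east 122.5833° W.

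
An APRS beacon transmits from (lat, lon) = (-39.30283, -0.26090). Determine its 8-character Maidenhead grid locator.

Add 180° to longitude and 90° to latitude: 179.73910, 50.69717.
Field: lon ⌊179.73910/20⌋ = 8 → I; lat ⌊50.69717/10⌋ = 5 → F.
Square: lon ⌊19.73910/2⌋ = 9; lat ⌊0.69717/1⌋ = 0.
Subsquare: lon ⌊1.73910/0.0833333⌋ = 20 → u; lat ⌊0.69717/0.0416667⌋ = 16 → q.
Extended square: lon ⌊0.07243/0.00833333⌋ = 8; lat ⌊0.03050/0.00416667⌋ = 7.

IF90uq87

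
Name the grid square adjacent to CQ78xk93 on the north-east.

CQ88ak04

Longitude extended square 9; +1 → 10, wraps to 0, carry into subsquare.
Longitude subsquare x = 23; +1 → 24, wraps to 0 = a, carry into square.
Longitude square 7; +1 → 8.
Latitude extended square 3; +1 → 4.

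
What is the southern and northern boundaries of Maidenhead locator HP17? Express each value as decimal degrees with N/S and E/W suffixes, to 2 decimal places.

67.00° N, 68.00° N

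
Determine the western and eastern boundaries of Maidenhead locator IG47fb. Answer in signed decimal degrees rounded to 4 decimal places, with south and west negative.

Field I=8, G=6: +8·20° lon, +6·10° lat → SW at lon -20°, lat -30°.
Square 4, 7: +4·2° lon, +7·1° lat → SW at lon -12°, lat -23°.
Subsquare f=5, b=1: +5·0.0833333° lon, +1·0.0416667° lat → SW at lon -11.5833°, lat -22.9583°.
Cell spans 0.0833333° lon × 0.0416667° lat.
west -11.5833, east -11.5000.

-11.5833, -11.5000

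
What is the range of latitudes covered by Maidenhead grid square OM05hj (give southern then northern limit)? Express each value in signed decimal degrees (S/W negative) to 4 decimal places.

35.3750, 35.4167

Field O=14, M=12: +14·20° lon, +12·10° lat → SW at lon 100°, lat 30°.
Square 0, 5: +0·2° lon, +5·1° lat → SW at lon 100°, lat 35°.
Subsquare h=7, j=9: +7·0.0833333° lon, +9·0.0416667° lat → SW at lon 100.583°, lat 35.375°.
Cell spans 0.0833333° lon × 0.0416667° lat.
south 35.3750, north 35.4167.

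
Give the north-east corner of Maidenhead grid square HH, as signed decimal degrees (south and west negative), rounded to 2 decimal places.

-10.00, -20.00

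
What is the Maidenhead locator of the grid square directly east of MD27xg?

Longitude subsquare x = 23; +1 → 24, wraps to 0 = a, carry into square.
Longitude square 2; +1 → 3.
The latitude characters are unchanged.

MD37ag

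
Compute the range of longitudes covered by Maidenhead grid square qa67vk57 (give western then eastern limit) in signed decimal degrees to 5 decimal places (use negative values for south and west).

153.79167, 153.80000

Field Q=16, A=0: +16·20° lon, +0·10° lat → SW at lon 140°, lat -90°.
Square 6, 7: +6·2° lon, +7·1° lat → SW at lon 152°, lat -83°.
Subsquare v=21, k=10: +21·0.0833333° lon, +10·0.0416667° lat → SW at lon 153.75°, lat -82.5833°.
Extended square 5, 7: +5·0.00833333° lon, +7·0.00416667° lat → SW at lon 153.792°, lat -82.5542°.
Cell spans 0.00833333° lon × 0.00416667° lat.
west 153.79167, east 153.80000.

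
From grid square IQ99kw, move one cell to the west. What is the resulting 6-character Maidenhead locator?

Longitude subsquare k = 10; −1 → 9 = j.
The latitude characters are unchanged.

IQ99jw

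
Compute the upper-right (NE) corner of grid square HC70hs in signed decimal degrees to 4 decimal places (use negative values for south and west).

Field H=7, C=2: +7·20° lon, +2·10° lat → SW at lon -40°, lat -70°.
Square 7, 0: +7·2° lon, +0·1° lat → SW at lon -26°, lat -70°.
Subsquare h=7, s=18: +7·0.0833333° lon, +18·0.0416667° lat → SW at lon -25.4167°, lat -69.25°.
Cell spans 0.0833333° lon × 0.0416667° lat. NE corner is SW corner plus one full cell.
latitude -69.2083, longitude -25.3333.

-69.2083, -25.3333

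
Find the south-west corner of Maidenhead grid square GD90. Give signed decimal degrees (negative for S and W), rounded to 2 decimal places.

-60.00, -42.00

Field G=6, D=3: +6·20° lon, +3·10° lat → SW at lon -60°, lat -60°.
Square 9, 0: +9·2° lon, +0·1° lat → SW at lon -42°, lat -60°.
latitude -60.00, longitude -42.00.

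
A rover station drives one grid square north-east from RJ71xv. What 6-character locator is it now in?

RJ81aw

Longitude subsquare x = 23; +1 → 24, wraps to 0 = a, carry into square.
Longitude square 7; +1 → 8.
Latitude subsquare v = 21; +1 → 22 = w.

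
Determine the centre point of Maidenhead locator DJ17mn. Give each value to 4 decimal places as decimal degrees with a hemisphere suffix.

7.5625° N, 116.9583° W

Field D=3, J=9: +3·20° lon, +9·10° lat → SW at lon -120°, lat 0°.
Square 1, 7: +1·2° lon, +7·1° lat → SW at lon -118°, lat 7°.
Subsquare m=12, n=13: +12·0.0833333° lon, +13·0.0416667° lat → SW at lon -117°, lat 7.54167°.
Cell spans 0.0833333° lon × 0.0416667° lat. Centre is SW corner plus half of each.
latitude 7.5625° N, longitude 116.9583° W.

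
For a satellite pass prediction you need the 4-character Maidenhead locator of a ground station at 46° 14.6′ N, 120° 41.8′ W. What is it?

Shift to the Maidenhead origin (180°W, 90°S): lon 59.30, lat 136.24.
Field (20°×10°, letters A–R): 59.30/20 → 2 → C, 136.24/10 → 13 → N; chars CN.
Square (2°×1°, digits 0–9): 19.30/2 → 9, 6.24/1 → 6; chars 96.

CN96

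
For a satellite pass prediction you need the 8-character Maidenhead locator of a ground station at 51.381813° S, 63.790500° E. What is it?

Shift to the Maidenhead origin (180°W, 90°S): lon 243.79050, lat 38.61819.
Field: lon ⌊243.79050/20⌋ = 12 → M; lat ⌊38.61819/10⌋ = 3 → D.
Square: lon ⌊3.79050/2⌋ = 1; lat ⌊8.61819/1⌋ = 8.
Subsquare: lon ⌊1.79050/0.0833333⌋ = 21 → v; lat ⌊0.61819/0.0416667⌋ = 14 → o.
Extended square: lon ⌊0.04050/0.00833333⌋ = 4; lat ⌊0.03485/0.00416667⌋ = 8.

MD18vo48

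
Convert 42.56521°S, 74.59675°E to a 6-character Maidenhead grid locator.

Offset from 180°W / 90°S: lon 254.5967°, lat 47.4348°.
Field: lon ⌊254.5967/20⌋ = 12 → M; lat ⌊47.4348/10⌋ = 4 → E.
Square: lon ⌊14.5967/2⌋ = 7; lat ⌊7.4348/1⌋ = 7.
Subsquare: lon ⌊0.5967/0.0833333⌋ = 7 → h; lat ⌊0.4348/0.0416667⌋ = 10 → k.

ME77hk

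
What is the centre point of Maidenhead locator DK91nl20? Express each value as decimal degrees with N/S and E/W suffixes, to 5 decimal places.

Field D=3, K=10: +3·20° lon, +10·10° lat → SW at lon -120°, lat 10°.
Square 9, 1: +9·2° lon, +1·1° lat → SW at lon -102°, lat 11°.
Subsquare n=13, l=11: +13·0.0833333° lon, +11·0.0416667° lat → SW at lon -100.917°, lat 11.4583°.
Extended square 2, 0: +2·0.00833333° lon, +0·0.00416667° lat → SW at lon -100.9°, lat 11.4583°.
Cell spans 0.00833333° lon × 0.00416667° lat. Centre is SW corner plus half of each.
latitude 11.46042° N, longitude 100.89583° W.

11.46042° N, 100.89583° W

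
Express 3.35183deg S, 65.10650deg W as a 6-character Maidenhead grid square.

FI76kp

Offset from 180°W / 90°S: lon 114.8935°, lat 86.6482°.
Field (20°×10°, letters A–R): 114.8935/20 → 5 → F, 86.6482/10 → 8 → I; chars FI.
Square (2°×1°, digits 0–9): 14.8935/2 → 7, 6.6482/1 → 6; chars 76.
Subsquare (5′×2.5′, letters a–x): 0.8935/0.0833333 → 10 → k, 0.6482/0.0416667 → 15 → p; chars kp.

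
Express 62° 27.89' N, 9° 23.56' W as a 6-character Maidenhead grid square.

Shift to the Maidenhead origin (180°W, 90°S): lon 170.6073, lat 152.4648.
Field: lon ⌊170.6073/20⌋ = 8 → I; lat ⌊152.4648/10⌋ = 15 → P.
Square: lon ⌊10.6073/2⌋ = 5; lat ⌊2.4648/1⌋ = 2.
Subsquare: lon ⌊0.6073/0.0833333⌋ = 7 → h; lat ⌊0.4648/0.0416667⌋ = 11 → l.

IP52hl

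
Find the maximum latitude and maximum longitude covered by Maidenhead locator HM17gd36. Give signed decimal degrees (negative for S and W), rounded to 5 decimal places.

37.15417, -37.46667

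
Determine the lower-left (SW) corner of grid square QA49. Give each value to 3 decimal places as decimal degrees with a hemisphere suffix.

81.000° S, 148.000° E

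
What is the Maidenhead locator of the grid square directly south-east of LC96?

Longitude square 9; +1 → 10, wraps to 0, carry into field.
Longitude field L = 11; +1 → 12 = M.
Latitude square 6; −1 → 5.

MC05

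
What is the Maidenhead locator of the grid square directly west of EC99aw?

EC89xw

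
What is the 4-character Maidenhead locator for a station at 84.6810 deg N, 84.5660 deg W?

Offset from 180°W / 90°S: lon 95.43°, lat 174.68°.
Field: 95.43/20 → 4 → E, 174.68/10 → 17 → R; chars ER.
Square: 15.43/2 → 7, 4.68/1 → 4; chars 74.

ER74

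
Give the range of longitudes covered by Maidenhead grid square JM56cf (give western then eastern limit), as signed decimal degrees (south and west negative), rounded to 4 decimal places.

10.1667, 10.2500

Field J=9, M=12: +9·20° lon, +12·10° lat → SW at lon 0°, lat 30°.
Square 5, 6: +5·2° lon, +6·1° lat → SW at lon 10°, lat 36°.
Subsquare c=2, f=5: +2·0.0833333° lon, +5·0.0416667° lat → SW at lon 10.1667°, lat 36.2083°.
Cell spans 0.0833333° lon × 0.0416667° lat.
west 10.1667, east 10.2500.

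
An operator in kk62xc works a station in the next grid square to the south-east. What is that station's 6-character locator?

Longitude subsquare x = 23; +1 → 24, wraps to 0 = a, carry into square.
Longitude square 6; +1 → 7.
Latitude subsquare c = 2; −1 → 1 = b.

KK72ab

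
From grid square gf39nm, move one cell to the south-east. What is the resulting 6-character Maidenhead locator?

GF39ol

Longitude subsquare n = 13; +1 → 14 = o.
Latitude subsquare m = 12; −1 → 11 = l.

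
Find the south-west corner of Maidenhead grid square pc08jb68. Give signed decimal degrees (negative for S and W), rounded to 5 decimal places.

-61.92500, 120.80000

Field P=15, C=2: +15·20° lon, +2·10° lat → SW at lon 120°, lat -70°.
Square 0, 8: +0·2° lon, +8·1° lat → SW at lon 120°, lat -62°.
Subsquare j=9, b=1: +9·0.0833333° lon, +1·0.0416667° lat → SW at lon 120.75°, lat -61.9583°.
Extended square 6, 8: +6·0.00833333° lon, +8·0.00416667° lat → SW at lon 120.8°, lat -61.925°.
latitude -61.92500, longitude 120.80000.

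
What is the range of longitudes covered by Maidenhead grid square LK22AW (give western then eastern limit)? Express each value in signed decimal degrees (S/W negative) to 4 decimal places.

44.0000, 44.0833

Field L=11, K=10: +11·20° lon, +10·10° lat → SW at lon 40°, lat 10°.
Square 2, 2: +2·2° lon, +2·1° lat → SW at lon 44°, lat 12°.
Subsquare a=0, w=22: +0·0.0833333° lon, +22·0.0416667° lat → SW at lon 44°, lat 12.9167°.
Cell spans 0.0833333° lon × 0.0416667° lat.
west 44.0000, east 44.0833.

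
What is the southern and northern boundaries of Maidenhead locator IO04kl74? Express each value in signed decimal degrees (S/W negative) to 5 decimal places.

54.47500, 54.47917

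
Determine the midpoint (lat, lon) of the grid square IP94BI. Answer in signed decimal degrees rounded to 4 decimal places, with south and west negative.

64.3542, -1.8750

Field I=8, P=15: +8·20° lon, +15·10° lat → SW at lon -20°, lat 60°.
Square 9, 4: +9·2° lon, +4·1° lat → SW at lon -2°, lat 64°.
Subsquare b=1, i=8: +1·0.0833333° lon, +8·0.0416667° lat → SW at lon -1.91667°, lat 64.3333°.
Cell spans 0.0833333° lon × 0.0416667° lat. Centre is SW corner plus half of each.
latitude 64.3542, longitude -1.8750.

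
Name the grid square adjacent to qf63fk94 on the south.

QF63fk93

Latitude extended square 4; −1 → 3.
The longitude characters are unchanged.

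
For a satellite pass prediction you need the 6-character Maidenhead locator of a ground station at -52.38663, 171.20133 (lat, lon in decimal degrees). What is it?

RD57oo

Add 180° to longitude and 90° to latitude: 351.2013, 37.6134.
Field: 351.2013/20 → 17 → R, 37.6134/10 → 3 → D; chars RD.
Square: 11.2013/2 → 5, 7.6134/1 → 7; chars 57.
Subsquare: 1.2013/0.0833333 → 14 → o, 0.6134/0.0416667 → 14 → o; chars oo.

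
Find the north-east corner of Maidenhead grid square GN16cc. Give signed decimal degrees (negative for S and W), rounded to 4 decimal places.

46.1250, -57.7500

Field G=6, N=13: +6·20° lon, +13·10° lat → SW at lon -60°, lat 40°.
Square 1, 6: +1·2° lon, +6·1° lat → SW at lon -58°, lat 46°.
Subsquare c=2, c=2: +2·0.0833333° lon, +2·0.0416667° lat → SW at lon -57.8333°, lat 46.0833°.
Cell spans 0.0833333° lon × 0.0416667° lat. NE corner is SW corner plus one full cell.
latitude 46.1250, longitude -57.7500.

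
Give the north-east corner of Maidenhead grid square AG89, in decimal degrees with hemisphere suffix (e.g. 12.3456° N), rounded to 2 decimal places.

Field A=0, G=6: +0·20° lon, +6·10° lat → SW at lon -180°, lat -30°.
Square 8, 9: +8·2° lon, +9·1° lat → SW at lon -164°, lat -21°.
Cell spans 2° lon × 1° lat. NE corner is SW corner plus one full cell.
latitude 20.00° S, longitude 162.00° W.

20.00° S, 162.00° W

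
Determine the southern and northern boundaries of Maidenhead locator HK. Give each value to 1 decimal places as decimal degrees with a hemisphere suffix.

Field H=7, K=10: +7·20° lon, +10·10° lat → SW at lon -40°, lat 10°.
Cell spans 20° lon × 10° lat.
south 10.0° N, north 20.0° N.

10.0° N, 20.0° N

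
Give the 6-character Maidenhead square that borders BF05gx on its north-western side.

BF06fa

Longitude subsquare g = 6; −1 → 5 = f.
Latitude subsquare x = 23; +1 → 24, wraps to 0 = a, carry into square.
Latitude square 5; +1 → 6.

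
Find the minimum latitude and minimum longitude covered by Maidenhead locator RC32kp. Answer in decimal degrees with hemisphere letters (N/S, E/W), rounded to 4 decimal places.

67.3750° S, 166.8333° E

Field R=17, C=2: +17·20° lon, +2·10° lat → SW at lon 160°, lat -70°.
Square 3, 2: +3·2° lon, +2·1° lat → SW at lon 166°, lat -68°.
Subsquare k=10, p=15: +10·0.0833333° lon, +15·0.0416667° lat → SW at lon 166.833°, lat -67.375°.
latitude 67.3750° S, longitude 166.8333° E.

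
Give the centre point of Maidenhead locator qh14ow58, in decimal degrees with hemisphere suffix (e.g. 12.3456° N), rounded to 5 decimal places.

Field Q=16, H=7: +16·20° lon, +7·10° lat → SW at lon 140°, lat -20°.
Square 1, 4: +1·2° lon, +4·1° lat → SW at lon 142°, lat -16°.
Subsquare o=14, w=22: +14·0.0833333° lon, +22·0.0416667° lat → SW at lon 143.167°, lat -15.0833°.
Extended square 5, 8: +5·0.00833333° lon, +8·0.00416667° lat → SW at lon 143.208°, lat -15.05°.
Cell spans 0.00833333° lon × 0.00416667° lat. Centre is SW corner plus half of each.
latitude 15.04792° S, longitude 143.21250° E.

15.04792° S, 143.21250° E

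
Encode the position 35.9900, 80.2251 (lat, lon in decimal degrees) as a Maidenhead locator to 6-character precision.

NM05cx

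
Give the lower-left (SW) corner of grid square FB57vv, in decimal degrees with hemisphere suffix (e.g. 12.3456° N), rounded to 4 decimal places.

Field F=5, B=1: +5·20° lon, +1·10° lat → SW at lon -80°, lat -80°.
Square 5, 7: +5·2° lon, +7·1° lat → SW at lon -70°, lat -73°.
Subsquare v=21, v=21: +21·0.0833333° lon, +21·0.0416667° lat → SW at lon -68.25°, lat -72.125°.
latitude 72.1250° S, longitude 68.2500° W.

72.1250° S, 68.2500° W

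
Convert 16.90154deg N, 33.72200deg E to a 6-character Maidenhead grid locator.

KK66uv

Add 180° to longitude and 90° to latitude: 213.7220, 106.9015.
Field: 213.7220/20 → 10 → K, 106.9015/10 → 10 → K; chars KK.
Square: 13.7220/2 → 6, 6.9015/1 → 6; chars 66.
Subsquare: 1.7220/0.0833333 → 20 → u, 0.9015/0.0416667 → 21 → v; chars uv.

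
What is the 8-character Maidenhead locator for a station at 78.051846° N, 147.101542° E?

Add 180° to longitude and 90° to latitude: 327.10154, 168.05185.
Field (20°×10°, letters A–R): lon ⌊327.10154/20⌋ = 16 → Q; lat ⌊168.05185/10⌋ = 16 → Q.
Square (2°×1°, digits 0–9): lon ⌊7.10154/2⌋ = 3; lat ⌊8.05185/1⌋ = 8.
Subsquare (5′×2.5′, letters a–x): lon ⌊1.10154/0.0833333⌋ = 13 → n; lat ⌊0.05185/0.0416667⌋ = 1 → b.
Extended square (30″×15″, digits 0–9): lon ⌊0.01821/0.00833333⌋ = 2; lat ⌊0.01018/0.00416667⌋ = 2.

QQ38nb22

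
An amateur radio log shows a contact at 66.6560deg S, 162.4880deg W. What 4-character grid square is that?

AC83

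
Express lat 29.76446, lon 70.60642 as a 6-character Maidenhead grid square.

Add 180° to longitude and 90° to latitude: 250.6064, 119.7645.
Field (20°×10°, letters A–R): 250.6064/20 → 12 → M, 119.7645/10 → 11 → L; chars ML.
Square (2°×1°, digits 0–9): 10.6064/2 → 5, 9.7645/1 → 9; chars 59.
Subsquare (5′×2.5′, letters a–x): 0.6064/0.0833333 → 7 → h, 0.7645/0.0416667 → 18 → s; chars hs.

ML59hs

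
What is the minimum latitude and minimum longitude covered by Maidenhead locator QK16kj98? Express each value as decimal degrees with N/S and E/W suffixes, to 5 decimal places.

16.40833° N, 142.90833° E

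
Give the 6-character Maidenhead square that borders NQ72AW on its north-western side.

NQ62xx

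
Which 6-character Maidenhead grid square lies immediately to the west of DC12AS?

DC02xs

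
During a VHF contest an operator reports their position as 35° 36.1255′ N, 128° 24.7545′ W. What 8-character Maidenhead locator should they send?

Add 180° to longitude and 90° to latitude: 51.58742, 125.60209.
Field: lon ⌊51.58742/20⌋ = 2 → C; lat ⌊125.60209/10⌋ = 12 → M.
Square: lon ⌊11.58742/2⌋ = 5; lat ⌊5.60209/1⌋ = 5.
Subsquare: lon ⌊1.58742/0.0833333⌋ = 19 → t; lat ⌊0.60209/0.0416667⌋ = 14 → o.
Extended square: lon ⌊0.00409/0.00833333⌋ = 0; lat ⌊0.01876/0.00416667⌋ = 4.

CM55to04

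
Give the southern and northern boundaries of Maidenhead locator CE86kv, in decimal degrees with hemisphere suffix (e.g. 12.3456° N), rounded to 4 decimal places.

43.1250° S, 43.0833° S

Field C=2, E=4: +2·20° lon, +4·10° lat → SW at lon -140°, lat -50°.
Square 8, 6: +8·2° lon, +6·1° lat → SW at lon -124°, lat -44°.
Subsquare k=10, v=21: +10·0.0833333° lon, +21·0.0416667° lat → SW at lon -123.167°, lat -43.125°.
Cell spans 0.0833333° lon × 0.0416667° lat.
south 43.1250° S, north 43.0833° S.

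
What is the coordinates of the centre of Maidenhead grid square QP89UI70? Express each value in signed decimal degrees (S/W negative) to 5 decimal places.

69.33542, 157.72917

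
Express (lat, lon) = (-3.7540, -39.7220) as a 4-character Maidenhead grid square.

HI06

Shift to the Maidenhead origin (180°W, 90°S): lon 140.28, lat 86.25.
Field: 140.28/20 → 7 → H, 86.25/10 → 8 → I; chars HI.
Square: 0.28/2 → 0, 6.25/1 → 6; chars 06.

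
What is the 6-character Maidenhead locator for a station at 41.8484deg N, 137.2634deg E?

Offset from 180°W / 90°S: lon 317.2634°, lat 131.8484°.
Field: lon ⌊317.2634/20⌋ = 15 → P; lat ⌊131.8484/10⌋ = 13 → N.
Square: lon ⌊17.2634/2⌋ = 8; lat ⌊1.8484/1⌋ = 1.
Subsquare: lon ⌊1.2634/0.0833333⌋ = 15 → p; lat ⌊0.8484/0.0416667⌋ = 20 → u.

PN81pu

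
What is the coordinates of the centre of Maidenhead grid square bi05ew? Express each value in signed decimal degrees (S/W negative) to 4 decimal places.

-4.0625, -159.6250

Field B=1, I=8: +1·20° lon, +8·10° lat → SW at lon -160°, lat -10°.
Square 0, 5: +0·2° lon, +5·1° lat → SW at lon -160°, lat -5°.
Subsquare e=4, w=22: +4·0.0833333° lon, +22·0.0416667° lat → SW at lon -159.667°, lat -4.08333°.
Cell spans 0.0833333° lon × 0.0416667° lat. Centre is SW corner plus half of each.
latitude -4.0625, longitude -159.6250.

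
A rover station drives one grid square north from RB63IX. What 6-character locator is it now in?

RB64ia

Latitude subsquare x = 23; +1 → 24, wraps to 0 = a, carry into square.
Latitude square 3; +1 → 4.
The longitude characters are unchanged.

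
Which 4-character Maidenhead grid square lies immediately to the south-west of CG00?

BF99

Longitude square 0; −1 → -1, wraps to 9, carry into field.
Longitude field C = 2; −1 → 1 = B.
Latitude square 0; −1 → -1, wraps to 9, carry into field.
Latitude field G = 6; −1 → 5 = F.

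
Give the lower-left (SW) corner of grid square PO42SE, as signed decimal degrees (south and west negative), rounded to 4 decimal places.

Field P=15, O=14: +15·20° lon, +14·10° lat → SW at lon 120°, lat 50°.
Square 4, 2: +4·2° lon, +2·1° lat → SW at lon 128°, lat 52°.
Subsquare s=18, e=4: +18·0.0833333° lon, +4·0.0416667° lat → SW at lon 129.5°, lat 52.1667°.
latitude 52.1667, longitude 129.5000.

52.1667, 129.5000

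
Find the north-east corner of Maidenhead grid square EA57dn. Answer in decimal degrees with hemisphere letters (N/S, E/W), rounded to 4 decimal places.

82.4167° S, 89.6667° W

Field E=4, A=0: +4·20° lon, +0·10° lat → SW at lon -100°, lat -90°.
Square 5, 7: +5·2° lon, +7·1° lat → SW at lon -90°, lat -83°.
Subsquare d=3, n=13: +3·0.0833333° lon, +13·0.0416667° lat → SW at lon -89.75°, lat -82.4583°.
Cell spans 0.0833333° lon × 0.0416667° lat. NE corner is SW corner plus one full cell.
latitude 82.4167° S, longitude 89.6667° W.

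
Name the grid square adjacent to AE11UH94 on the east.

Longitude extended square 9; +1 → 10, wraps to 0, carry into subsquare.
Longitude subsquare u = 20; +1 → 21 = v.
The latitude characters are unchanged.

AE11vh04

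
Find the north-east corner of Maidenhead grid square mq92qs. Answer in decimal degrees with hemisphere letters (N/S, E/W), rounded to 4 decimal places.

72.7917° N, 79.4167° E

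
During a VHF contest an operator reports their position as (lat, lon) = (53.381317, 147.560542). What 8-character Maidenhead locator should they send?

QO33sj71

Offset from 180°W / 90°S: lon 327.56054°, lat 143.38132°.
Field (20°×10°, letters A–R): 327.56054/20 → 16 → Q, 143.38132/10 → 14 → O; chars QO.
Square (2°×1°, digits 0–9): 7.56054/2 → 3, 3.38132/1 → 3; chars 33.
Subsquare (5′×2.5′, letters a–x): 1.56054/0.0833333 → 18 → s, 0.38132/0.0416667 → 9 → j; chars sj.
Extended square (30″×15″, digits 0–9): 0.06054/0.00833333 → 7, 0.00632/0.00416667 → 1; chars 71.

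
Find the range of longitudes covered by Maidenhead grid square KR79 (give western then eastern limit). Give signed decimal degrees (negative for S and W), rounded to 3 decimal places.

34.000, 36.000

Field K=10, R=17: +10·20° lon, +17·10° lat → SW at lon 20°, lat 80°.
Square 7, 9: +7·2° lon, +9·1° lat → SW at lon 34°, lat 89°.
Cell spans 2° lon × 1° lat.
west 34.000, east 36.000.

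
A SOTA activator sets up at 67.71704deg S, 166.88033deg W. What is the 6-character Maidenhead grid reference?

Shift to the Maidenhead origin (180°W, 90°S): lon 13.1197, lat 22.2830.
Field (20°×10°, letters A–R): lon ⌊13.1197/20⌋ = 0 → A; lat ⌊22.2830/10⌋ = 2 → C.
Square (2°×1°, digits 0–9): lon ⌊13.1197/2⌋ = 6; lat ⌊2.2830/1⌋ = 2.
Subsquare (5′×2.5′, letters a–x): lon ⌊1.1197/0.0833333⌋ = 13 → n; lat ⌊0.2830/0.0416667⌋ = 6 → g.

AC62ng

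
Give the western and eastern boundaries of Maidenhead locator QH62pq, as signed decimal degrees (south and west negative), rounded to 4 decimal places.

Field Q=16, H=7: +16·20° lon, +7·10° lat → SW at lon 140°, lat -20°.
Square 6, 2: +6·2° lon, +2·1° lat → SW at lon 152°, lat -18°.
Subsquare p=15, q=16: +15·0.0833333° lon, +16·0.0416667° lat → SW at lon 153.25°, lat -17.3333°.
Cell spans 0.0833333° lon × 0.0416667° lat.
west 153.2500, east 153.3333.

153.2500, 153.3333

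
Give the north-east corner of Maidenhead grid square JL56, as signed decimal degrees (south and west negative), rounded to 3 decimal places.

27.000, 12.000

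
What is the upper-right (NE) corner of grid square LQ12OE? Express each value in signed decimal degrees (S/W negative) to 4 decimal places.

72.2083, 43.2500

Field L=11, Q=16: +11·20° lon, +16·10° lat → SW at lon 40°, lat 70°.
Square 1, 2: +1·2° lon, +2·1° lat → SW at lon 42°, lat 72°.
Subsquare o=14, e=4: +14·0.0833333° lon, +4·0.0416667° lat → SW at lon 43.1667°, lat 72.1667°.
Cell spans 0.0833333° lon × 0.0416667° lat. NE corner is SW corner plus one full cell.
latitude 72.2083, longitude 43.2500.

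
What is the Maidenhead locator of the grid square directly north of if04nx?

Latitude subsquare x = 23; +1 → 24, wraps to 0 = a, carry into square.
Latitude square 4; +1 → 5.
The longitude characters are unchanged.

IF05na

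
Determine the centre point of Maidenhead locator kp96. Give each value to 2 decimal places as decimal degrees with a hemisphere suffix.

66.50° N, 39.00° E

Field K=10, P=15: +10·20° lon, +15·10° lat → SW at lon 20°, lat 60°.
Square 9, 6: +9·2° lon, +6·1° lat → SW at lon 38°, lat 66°.
Cell spans 2° lon × 1° lat. Centre is SW corner plus half of each.
latitude 66.50° N, longitude 39.00° E.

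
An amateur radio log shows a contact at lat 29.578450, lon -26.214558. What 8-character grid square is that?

HL69vn48

Offset from 180°W / 90°S: lon 153.78544°, lat 119.57845°.
Field: 153.78544/20 → 7 → H, 119.57845/10 → 11 → L; chars HL.
Square: 13.78544/2 → 6, 9.57845/1 → 9; chars 69.
Subsquare: 1.78544/0.0833333 → 21 → v, 0.57845/0.0416667 → 13 → n; chars vn.
Extended square: 0.03544/0.00833333 → 4, 0.03678/0.00416667 → 8; chars 48.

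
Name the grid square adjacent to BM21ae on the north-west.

Longitude subsquare a = 0; −1 → -1, wraps to 23 = x, carry into square.
Longitude square 2; −1 → 1.
Latitude subsquare e = 4; +1 → 5 = f.

BM11xf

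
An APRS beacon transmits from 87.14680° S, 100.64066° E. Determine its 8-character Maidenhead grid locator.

Add 180° to longitude and 90° to latitude: 280.64066, 2.85320.
Field: 280.64066/20 → 14 → O, 2.85320/10 → 0 → A; chars OA.
Square: 0.64066/2 → 0, 2.85320/1 → 2; chars 02.
Subsquare: 0.64066/0.0833333 → 7 → h, 0.85320/0.0416667 → 20 → u; chars hu.
Extended square: 0.05733/0.00833333 → 6, 0.01987/0.00416667 → 4; chars 64.

OA02hu64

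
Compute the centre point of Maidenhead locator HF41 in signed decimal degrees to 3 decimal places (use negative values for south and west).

-38.500, -31.000

Field H=7, F=5: +7·20° lon, +5·10° lat → SW at lon -40°, lat -40°.
Square 4, 1: +4·2° lon, +1·1° lat → SW at lon -32°, lat -39°.
Cell spans 2° lon × 1° lat. Centre is SW corner plus half of each.
latitude -38.500, longitude -31.000.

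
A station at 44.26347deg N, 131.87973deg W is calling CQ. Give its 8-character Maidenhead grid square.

CN44bg43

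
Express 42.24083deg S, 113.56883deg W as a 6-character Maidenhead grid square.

Offset from 180°W / 90°S: lon 66.4312°, lat 47.7592°.
Field: lon ⌊66.4312/20⌋ = 3 → D; lat ⌊47.7592/10⌋ = 4 → E.
Square: lon ⌊6.4312/2⌋ = 3; lat ⌊7.7592/1⌋ = 7.
Subsquare: lon ⌊0.4312/0.0833333⌋ = 5 → f; lat ⌊0.7592/0.0416667⌋ = 18 → s.

DE37fs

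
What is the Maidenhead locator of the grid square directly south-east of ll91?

Longitude square 9; +1 → 10, wraps to 0, carry into field.
Longitude field L = 11; +1 → 12 = M.
Latitude square 1; −1 → 0.

ML00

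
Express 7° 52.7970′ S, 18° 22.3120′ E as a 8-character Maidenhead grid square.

JI92ec48

Offset from 180°W / 90°S: lon 198.37187°, lat 82.12005°.
Field (20°×10°, letters A–R): lon ⌊198.37187/20⌋ = 9 → J; lat ⌊82.12005/10⌋ = 8 → I.
Square (2°×1°, digits 0–9): lon ⌊18.37187/2⌋ = 9; lat ⌊2.12005/1⌋ = 2.
Subsquare (5′×2.5′, letters a–x): lon ⌊0.37187/0.0833333⌋ = 4 → e; lat ⌊0.12005/0.0416667⌋ = 2 → c.
Extended square (30″×15″, digits 0–9): lon ⌊0.03853/0.00833333⌋ = 4; lat ⌊0.03672/0.00416667⌋ = 8.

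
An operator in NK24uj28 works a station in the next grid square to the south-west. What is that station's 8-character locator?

NK24uj17

Longitude extended square 2; −1 → 1.
Latitude extended square 8; −1 → 7.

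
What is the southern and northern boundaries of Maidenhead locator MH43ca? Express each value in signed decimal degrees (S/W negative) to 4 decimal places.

Field M=12, H=7: +12·20° lon, +7·10° lat → SW at lon 60°, lat -20°.
Square 4, 3: +4·2° lon, +3·1° lat → SW at lon 68°, lat -17°.
Subsquare c=2, a=0: +2·0.0833333° lon, +0·0.0416667° lat → SW at lon 68.1667°, lat -17°.
Cell spans 0.0833333° lon × 0.0416667° lat.
south -17.0000, north -16.9583.

-17.0000, -16.9583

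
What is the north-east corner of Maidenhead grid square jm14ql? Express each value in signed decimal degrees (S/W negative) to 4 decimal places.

34.5000, 3.4167

Field J=9, M=12: +9·20° lon, +12·10° lat → SW at lon 0°, lat 30°.
Square 1, 4: +1·2° lon, +4·1° lat → SW at lon 2°, lat 34°.
Subsquare q=16, l=11: +16·0.0833333° lon, +11·0.0416667° lat → SW at lon 3.33333°, lat 34.4583°.
Cell spans 0.0833333° lon × 0.0416667° lat. NE corner is SW corner plus one full cell.
latitude 34.5000, longitude 3.4167.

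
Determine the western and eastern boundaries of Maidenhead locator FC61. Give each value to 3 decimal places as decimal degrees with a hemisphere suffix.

68.000° W, 66.000° W

Field F=5, C=2: +5·20° lon, +2·10° lat → SW at lon -80°, lat -70°.
Square 6, 1: +6·2° lon, +1·1° lat → SW at lon -68°, lat -69°.
Cell spans 2° lon × 1° lat.
west 68.000° W, east 66.000° W.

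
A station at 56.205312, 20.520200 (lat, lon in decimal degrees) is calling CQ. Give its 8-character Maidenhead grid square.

Shift to the Maidenhead origin (180°W, 90°S): lon 200.52020, lat 146.20531.
Field: lon ⌊200.52020/20⌋ = 10 → K; lat ⌊146.20531/10⌋ = 14 → O.
Square: lon ⌊0.52020/2⌋ = 0; lat ⌊6.20531/1⌋ = 6.
Subsquare: lon ⌊0.52020/0.0833333⌋ = 6 → g; lat ⌊0.20531/0.0416667⌋ = 4 → e.
Extended square: lon ⌊0.02020/0.00833333⌋ = 2; lat ⌊0.03865/0.00416667⌋ = 9.

KO06ge29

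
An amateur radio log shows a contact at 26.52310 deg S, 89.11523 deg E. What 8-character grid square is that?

NG43nl34

Add 180° to longitude and 90° to latitude: 269.11523, 63.47690.
Field (20°×10°, letters A–R): 269.11523/20 → 13 → N, 63.47690/10 → 6 → G; chars NG.
Square (2°×1°, digits 0–9): 9.11523/2 → 4, 3.47690/1 → 3; chars 43.
Subsquare (5′×2.5′, letters a–x): 1.11523/0.0833333 → 13 → n, 0.47690/0.0416667 → 11 → l; chars nl.
Extended square (30″×15″, digits 0–9): 0.03190/0.00833333 → 3, 0.01857/0.00416667 → 4; chars 34.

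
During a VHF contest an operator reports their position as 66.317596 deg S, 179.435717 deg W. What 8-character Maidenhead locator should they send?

Offset from 180°W / 90°S: lon 0.56428°, lat 23.68240°.
Field: lon ⌊0.56428/20⌋ = 0 → A; lat ⌊23.68240/10⌋ = 2 → C.
Square: lon ⌊0.56428/2⌋ = 0; lat ⌊3.68240/1⌋ = 3.
Subsquare: lon ⌊0.56428/0.0833333⌋ = 6 → g; lat ⌊0.68240/0.0416667⌋ = 16 → q.
Extended square: lon ⌊0.06428/0.00833333⌋ = 7; lat ⌊0.01574/0.00416667⌋ = 3.

AC03gq73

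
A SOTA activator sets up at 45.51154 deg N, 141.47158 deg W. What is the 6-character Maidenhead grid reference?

Offset from 180°W / 90°S: lon 38.5284°, lat 135.5115°.
Field: 38.5284/20 → 1 → B, 135.5115/10 → 13 → N; chars BN.
Square: 18.5284/2 → 9, 5.5115/1 → 5; chars 95.
Subsquare: 0.5284/0.0833333 → 6 → g, 0.5115/0.0416667 → 12 → m; chars gm.

BN95gm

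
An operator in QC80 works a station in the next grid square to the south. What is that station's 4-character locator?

QB89

Latitude square 0; −1 → -1, wraps to 9, carry into field.
Latitude field C = 2; −1 → 1 = B.
The longitude characters are unchanged.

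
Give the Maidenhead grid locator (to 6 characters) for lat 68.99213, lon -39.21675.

Add 180° to longitude and 90° to latitude: 140.7833, 158.9921.
Field: 140.7833/20 → 7 → H, 158.9921/10 → 15 → P; chars HP.
Square: 0.7833/2 → 0, 8.9921/1 → 8; chars 08.
Subsquare: 0.7833/0.0833333 → 9 → j, 0.9921/0.0416667 → 23 → x; chars jx.

HP08jx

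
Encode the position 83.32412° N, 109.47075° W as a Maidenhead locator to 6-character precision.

DR53gh

Offset from 180°W / 90°S: lon 70.5293°, lat 173.3241°.
Field (20°×10°, letters A–R): 70.5293/20 → 3 → D, 173.3241/10 → 17 → R; chars DR.
Square (2°×1°, digits 0–9): 10.5293/2 → 5, 3.3241/1 → 3; chars 53.
Subsquare (5′×2.5′, letters a–x): 0.5293/0.0833333 → 6 → g, 0.3241/0.0416667 → 7 → h; chars gh.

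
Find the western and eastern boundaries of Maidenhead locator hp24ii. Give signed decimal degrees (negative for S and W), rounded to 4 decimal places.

-35.3333, -35.2500

Field H=7, P=15: +7·20° lon, +15·10° lat → SW at lon -40°, lat 60°.
Square 2, 4: +2·2° lon, +4·1° lat → SW at lon -36°, lat 64°.
Subsquare i=8, i=8: +8·0.0833333° lon, +8·0.0416667° lat → SW at lon -35.3333°, lat 64.3333°.
Cell spans 0.0833333° lon × 0.0416667° lat.
west -35.3333, east -35.2500.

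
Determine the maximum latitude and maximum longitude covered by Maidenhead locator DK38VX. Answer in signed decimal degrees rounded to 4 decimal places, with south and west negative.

19.0000, -112.1667

Field D=3, K=10: +3·20° lon, +10·10° lat → SW at lon -120°, lat 10°.
Square 3, 8: +3·2° lon, +8·1° lat → SW at lon -114°, lat 18°.
Subsquare v=21, x=23: +21·0.0833333° lon, +23·0.0416667° lat → SW at lon -112.25°, lat 18.9583°.
Cell spans 0.0833333° lon × 0.0416667° lat. NE corner is SW corner plus one full cell.
latitude 19.0000, longitude -112.1667.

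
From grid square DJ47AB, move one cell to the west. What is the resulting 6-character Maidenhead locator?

Longitude subsquare a = 0; −1 → -1, wraps to 23 = x, carry into square.
Longitude square 4; −1 → 3.
The latitude characters are unchanged.

DJ37xb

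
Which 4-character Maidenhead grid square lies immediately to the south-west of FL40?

FK39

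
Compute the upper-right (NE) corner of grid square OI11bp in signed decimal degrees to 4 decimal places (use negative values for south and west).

-8.3333, 102.1667

Field O=14, I=8: +14·20° lon, +8·10° lat → SW at lon 100°, lat -10°.
Square 1, 1: +1·2° lon, +1·1° lat → SW at lon 102°, lat -9°.
Subsquare b=1, p=15: +1·0.0833333° lon, +15·0.0416667° lat → SW at lon 102.083°, lat -8.375°.
Cell spans 0.0833333° lon × 0.0416667° lat. NE corner is SW corner plus one full cell.
latitude -8.3333, longitude 102.1667.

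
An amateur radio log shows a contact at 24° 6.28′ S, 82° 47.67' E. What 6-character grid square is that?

Add 180° to longitude and 90° to latitude: 262.7945, 65.8953.
Field (20°×10°, letters A–R): 262.7945/20 → 13 → N, 65.8953/10 → 6 → G; chars NG.
Square (2°×1°, digits 0–9): 2.7945/2 → 1, 5.8953/1 → 5; chars 15.
Subsquare (5′×2.5′, letters a–x): 0.7945/0.0833333 → 9 → j, 0.8953/0.0416667 → 21 → v; chars jv.

NG15jv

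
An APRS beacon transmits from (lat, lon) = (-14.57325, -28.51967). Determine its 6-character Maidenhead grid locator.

HH55rk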